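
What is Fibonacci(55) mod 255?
220

Matrix identity: Q^n = [[F_(n+1), F_n], [F_n, F_(n-1)]] with Q = [[1,1],[1,0]].
n = 55 = 110111₂. Square-and-multiply, entries mod 255:
Q^1 = [[1,1],[1,0]]
Q^3 = (Q^1)²·Q = [[3,2],[2,1]]
Q^6 = (Q^3)² = [[13,8],[8,5]]
Q^13 = (Q^6)²·Q = [[122,233],[233,144]]
Q^27 = (Q^13)²·Q = [[81,68],[68,13]]
Q^55 = (Q^27)²·Q = [[237,220],[220,17]]
F_55 mod 255 = Q^55[0][1] = 220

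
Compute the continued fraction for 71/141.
[0; 1, 1, 70]

Euclidean algorithm steps:
71 = 0 × 141 + 71
141 = 1 × 71 + 70
71 = 1 × 70 + 1
70 = 70 × 1 + 0
Continued fraction: [0; 1, 1, 70]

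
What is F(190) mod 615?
560

Matrix identity: Q^n = [[F_(n+1), F_n], [F_n, F_(n-1)]] with Q = [[1,1],[1,0]].
n = 190 = 10111110₂. Square-and-multiply, entries mod 615:
Q^1 = [[1,1],[1,0]]
Q^2 = (Q^1)² = [[2,1],[1,1]]
Q^5 = (Q^2)²·Q = [[8,5],[5,3]]
Q^11 = (Q^5)²·Q = [[144,89],[89,55]]
Q^23 = (Q^11)²·Q = [[243,367],[367,491]]
Q^47 = (Q^23)²·Q = [[21,13],[13,8]]
Q^95 = (Q^47)²·Q = [[372,610],[610,377]]
Q^190 = (Q^95)² = [[34,560],[560,89]]
F_190 mod 615 = Q^190[0][1] = 560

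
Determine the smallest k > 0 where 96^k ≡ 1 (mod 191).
95

191 is prime, so ord(96) divides φ(191) = 190.
Divisors of 190: 1, 2, 5, 10, 19, 38, 95, 190.
Repeated squaring: 96^1 ≡ 96, 96^2 ≡ 48, 96^4 ≡ 12, 96^8 ≡ 144, 96^16 ≡ 108, 96^32 ≡ 13, 96^64 ≡ 169, 96^128 ≡ 102 (mod 191).
Test 96^d mod 191 for each divisor d in increasing order:
96^1 ≡ 96
96^2 ≡ 48
96^5 = 96^4·96^1 ≡ 6
96^10 = 96^8·96^2 ≡ 36
96^19 = 96^16·96^2·96^1 ≡ 109
96^38 = 96^32·96^4·96^2 ≡ 39
96^95 = 96^64·96^16·96^8·96^4·96^2·96^1 ≡ 1  ← first divisor giving 1
The order is 95.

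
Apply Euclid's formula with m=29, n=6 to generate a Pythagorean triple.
(805, 348, 877)

Euclid's formula: a = m² - n², b = 2mn, c = m² + n²
m = 29, n = 6
a = 29² - 6² = 841 - 36 = 805
b = 2 × 29 × 6 = 348
c = 29² + 6² = 841 + 36 = 877
Verification: 805² + 348² = 648025 + 121104 = 769129 = 877² ✓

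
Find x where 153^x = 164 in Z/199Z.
125

Baby-step giant-step with step n = ⌈√199⌉ = 15.
Baby steps 153^j mod 199 (j:value) for j=0..14: 0:1, 1:153, 2:126, 3:174, 4:155, 5:34, 6:28, 7:105, 8:145, 9:96, 10:161, 11:156, 12:187, 13:154, 14:80.
Giant-step multiplier: 153^(-15) ≡ 153^(198-15) = 153^183 ≡ 67 (mod 199).
Giant steps γ_i = 164·67^i mod 199: γ_0=164, γ_1=43, γ_2=95, γ_3=196, γ_4=197, γ_5=65, γ_6=176, γ_7=51, γ_8=34 (in table at j=5).
x = i·n + j = 8·15 + 5 = 125.
Check: 153^125 ≡ 164 (mod 199).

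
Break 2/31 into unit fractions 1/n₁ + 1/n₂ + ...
1/16 + 1/496

Greedy algorithm:
2/31: ceiling(31/2) = 16, use 1/16
1/496: ceiling(496/1) = 496, use 1/496
Result: 2/31 = 1/16 + 1/496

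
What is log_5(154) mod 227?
181

Baby-step giant-step with step n = ⌈√227⌉ = 16.
Baby steps 5^j mod 227 (j:value) for j=0..15: 0:1, 1:5, 2:25, 3:125, 4:171, 5:174, 6:189, 7:37, 8:185, 9:17, 10:85, 11:198, 12:82, 13:183, 14:7, 15:35.
Giant-step multiplier: 5^(-16) ≡ 5^(226-16) = 5^210 ≡ 48 (mod 227).
Giant steps γ_i = 154·48^i mod 227: γ_0=154, γ_1=128, γ_2=15, γ_3=39, γ_4=56, γ_5=191, γ_6=88, γ_7=138, γ_8=41, γ_9=152, γ_10=32, γ_11=174 (in table at j=5).
x = i·n + j = 11·16 + 5 = 181.
Check: 5^181 ≡ 154 (mod 227).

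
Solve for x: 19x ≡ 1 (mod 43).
34

gcd(19, 43) = 1, so the inverse exists.
Extended Euclidean algorithm on (43, 19):
43 = 2 × 19 + 5  ⟹  5 = (1)·43 + (-2)·19
19 = 3 × 5 + 4  ⟹  4 = (-3)·43 + (7)·19
5 = 1 × 4 + 1  ⟹  1 = (4)·43 + (-9)·19
So (-9)·19 ≡ 1 (mod 43), i.e. 19^(-1) ≡ -9 ≡ 34 (mod 43).
Check: 19 × 34 = 646 ≡ 1 (mod 43)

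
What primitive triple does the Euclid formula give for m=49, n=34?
(1245, 3332, 3557)

Euclid's formula: a = m² - n², b = 2mn, c = m² + n²
m = 49, n = 34
a = 49² - 34² = 2401 - 1156 = 1245
b = 2 × 49 × 34 = 3332
c = 49² + 34² = 2401 + 1156 = 3557
Verification: 1245² + 3332² = 1550025 + 11102224 = 12652249 = 3557² ✓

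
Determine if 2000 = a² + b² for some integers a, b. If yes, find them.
8² + 44² (a=8, b=44)

Factorization: 2000 = 2^4 × 5^3
By Fermat: n is sum of two squares iff every prime p ≡ 3 (mod 4) appears to even power.
All primes ≡ 3 (mod 4) appear to even power.
Search a = 0, 1, 2, … for 2000 - a² a perfect square: first hit at a = 8: 2000 - 64 = 1936 = 44².
2000 = 8² + 44² = 64 + 1936 ✓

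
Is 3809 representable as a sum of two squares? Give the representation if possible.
28² + 55² (a=28, b=55)

Factorization: 3809 = 13 × 293
By Fermat: n is sum of two squares iff every prime p ≡ 3 (mod 4) appears to even power.
All primes ≡ 3 (mod 4) appear to even power.
Search a = 0, 1, 2, … for 3809 - a² a perfect square: first hit at a = 28: 3809 - 784 = 3025 = 55².
3809 = 28² + 55² = 784 + 3025 ✓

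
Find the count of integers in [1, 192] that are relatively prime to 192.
64

192 = 2^6 × 3
φ(n) = n × ∏(1 - 1/p) for each prime p dividing n
φ(192) = 192 × (1 - 1/2) × (1 - 1/3) = 64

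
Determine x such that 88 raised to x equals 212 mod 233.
7

Baby-step giant-step with step n = ⌈√233⌉ = 16.
Baby steps 88^j mod 233 (j:value) for j=0..15: 0:1, 1:88, 2:55, 3:180, 4:229, 5:114, 6:13, 7:212, 8:16, 9:10, 10:181, 11:84, 12:169, 13:193, 14:208, 15:130.
h = 212 is already in the table at j=7, so x = 7.
Check: 88^7 ≡ 212 (mod 233).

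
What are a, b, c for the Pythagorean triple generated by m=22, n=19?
(123, 836, 845)

Euclid's formula: a = m² - n², b = 2mn, c = m² + n²
m = 22, n = 19
a = 22² - 19² = 484 - 361 = 123
b = 2 × 22 × 19 = 836
c = 22² + 19² = 484 + 361 = 845
Verification: 123² + 836² = 15129 + 698896 = 714025 = 845² ✓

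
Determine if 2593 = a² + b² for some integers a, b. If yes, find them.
17² + 48² (a=17, b=48)

Factorization: 2593 = 2593
By Fermat: n is sum of two squares iff every prime p ≡ 3 (mod 4) appears to even power.
All primes ≡ 3 (mod 4) appear to even power.
Search a = 0, 1, 2, … for 2593 - a² a perfect square: first hit at a = 17: 2593 - 289 = 2304 = 48².
2593 = 17² + 48² = 289 + 2304 ✓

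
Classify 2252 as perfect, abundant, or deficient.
deficient

Proper divisors of 2252: sum = 1 + 2 + 4 + 563 + 1126 = 1696
Since 1696 < 2252, 2252 is deficient.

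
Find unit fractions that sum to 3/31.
1/11 + 1/171 + 1/58311

Greedy algorithm:
3/31: ceiling(31/3) = 11, use 1/11
2/341: ceiling(341/2) = 171, use 1/171
1/58311: ceiling(58311/1) = 58311, use 1/58311
Result: 3/31 = 1/11 + 1/171 + 1/58311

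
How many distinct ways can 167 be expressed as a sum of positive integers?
207890420102

p(n) counts ways to write n as a sum of positive integers (order ignored).
Euler's pentagonal recurrence: p(k) = p(k-1) + p(k-2) - p(k-5) - p(k-7) + p(k-12) + p(k-15) - ... (offsets j(3j∓1)/2, signs ++--, p(0)=1, p(<0)=0).
DP table for k = 0..166: p(0)=1, p(1)=1, p(2)=2, p(3)=3, p(4)=5, p(5)=7, p(6)=11, p(7)=15, p(8)=22, p(9)=30, p(10)=42, p(11)=56, p(12)=77, p(13)=101, p(14)=135, p(15)=176, p(16)=231, p(17)=297, p(18)=385, p(19)=490, p(20)=627, p(21)=792, p(22)=1002, p(23)=1255, p(24)=1575, p(25)=1958, p(26)=2436, p(27)=3010, p(28)=3718, p(29)=4565, p(30)=5604, p(31)=6842, p(32)=8349, p(33)=10143, p(34)=12310, p(35)=14883, p(36)=17977, p(37)=21637, p(38)=26015, p(39)=31185, p(40)=37338, p(41)=44583, p(42)=53174, p(43)=63261, p(44)=75175, p(45)=89134, p(46)=105558, p(47)=124754, p(48)=147273, p(49)=173525, p(50)=204226, p(51)=239943, p(52)=281589, p(53)=329931, p(54)=386155, p(55)=451276, p(56)=526823, p(57)=614154, p(58)=715220, p(59)=831820, p(60)=966467, p(61)=1121505, p(62)=1300156, p(63)=1505499, p(64)=1741630, p(65)=2012558, p(66)=2323520, p(67)=2679689, p(68)=3087735, p(69)=3554345, p(70)=4087968, p(71)=4697205, p(72)=5392783, p(73)=6185689, p(74)=7089500, p(75)=8118264, p(76)=9289091, p(77)=10619863, p(78)=12132164, p(79)=13848650, p(80)=15796476, p(81)=18004327, p(82)=20506255, p(83)=23338469, p(84)=26543660, p(85)=30167357, p(86)=34262962, p(87)=38887673, p(88)=44108109, p(89)=49995925, p(90)=56634173, p(91)=64112359, p(92)=72533807, p(93)=82010177, p(94)=92669720, p(95)=104651419, p(96)=118114304, p(97)=133230930, p(98)=150198136, p(99)=169229875, p(100)=190569292, p(101)=214481126, p(102)=241265379, p(103)=271248950, p(104)=304801365, p(105)=342325709, p(106)=384276336, p(107)=431149389, p(108)=483502844, p(109)=541946240, p(110)=607163746, p(111)=679903203, p(112)=761002156, p(113)=851376628, p(114)=952050665, p(115)=1064144451, p(116)=1188908248, p(117)=1327710076, p(118)=1482074143, p(119)=1653668665, p(120)=1844349560, p(121)=2056148051, p(122)=2291320912, p(123)=2552338241, p(124)=2841940500, p(125)=3163127352, p(126)=3519222692, p(127)=3913864295, p(128)=4351078600, p(129)=4835271870, p(130)=5371315400, p(131)=5964539504, p(132)=6620830889, p(133)=7346629512, p(134)=8149040695, p(135)=9035836076, p(136)=10015581680, p(137)=11097645016, p(138)=12292341831, p(139)=13610949895, p(140)=15065878135, p(141)=16670689208, p(142)=18440293320, p(143)=20390982757, p(144)=22540654445, p(145)=24908858009, p(146)=27517052599, p(147)=30388671978, p(148)=33549419497, p(149)=37027355200, p(150)=40853235313, p(151)=45060624582, p(152)=49686288421, p(153)=54770336324, p(154)=60356673280, p(155)=66493182097, p(156)=73232243759, p(157)=80630964769, p(158)=88751778802, p(159)=97662728555, p(160)=107438159466, p(161)=118159068427, p(162)=129913904637, p(163)=142798995930, p(164)=156919475295, p(165)=172389800255, p(166)=189334822579.
Final step: p(167) = p(166) + p(165) - p(162) - p(160) + p(155) + p(152) - p(145) - p(141) + p(132) + p(127) - p(116) - p(110) + p(97) + p(90) - p(75) - p(67) + p(50) + p(41) - p(22) - p(12)
= 189334822579 + 172389800255 - 129913904637 - 107438159466 + 66493182097 + 49686288421 - 24908858009 - 16670689208 + 6620830889 + 3913864295 - 1188908248 - 607163746 + 133230930 + 56634173 - 8118264 - 2679689 + 204226 + 44583 - 1002 - 77
= 207890420102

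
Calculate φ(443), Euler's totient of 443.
442

443 = 443
φ(n) = n × ∏(1 - 1/p) for each prime p dividing n
φ(443) = 443 × (1 - 1/443) = 442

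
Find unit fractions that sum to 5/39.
1/8 + 1/312

Greedy algorithm:
5/39: ceiling(39/5) = 8, use 1/8
1/312: ceiling(312/1) = 312, use 1/312
Result: 5/39 = 1/8 + 1/312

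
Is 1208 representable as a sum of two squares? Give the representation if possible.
Not possible

Factorization: 1208 = 2^3 × 151
By Fermat: n is sum of two squares iff every prime p ≡ 3 (mod 4) appears to even power.
Prime(s) ≡ 3 (mod 4) with odd exponent: [(151, 1)]
Therefore 1208 cannot be expressed as a² + b².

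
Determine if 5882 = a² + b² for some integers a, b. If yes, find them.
29² + 71² (a=29, b=71)

Factorization: 5882 = 2 × 17 × 173
By Fermat: n is sum of two squares iff every prime p ≡ 3 (mod 4) appears to even power.
All primes ≡ 3 (mod 4) appear to even power.
Search a = 0, 1, 2, … for 5882 - a² a perfect square: first hit at a = 29: 5882 - 841 = 5041 = 71².
5882 = 29² + 71² = 841 + 5041 ✓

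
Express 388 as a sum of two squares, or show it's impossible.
8² + 18² (a=8, b=18)

Factorization: 388 = 2^2 × 97
By Fermat: n is sum of two squares iff every prime p ≡ 3 (mod 4) appears to even power.
All primes ≡ 3 (mod 4) appear to even power.
Search a = 0, 1, 2, … for 388 - a² a perfect square: first hit at a = 8: 388 - 64 = 324 = 18².
388 = 8² + 18² = 64 + 324 ✓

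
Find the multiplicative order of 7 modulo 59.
29

59 is prime, so ord(7) divides φ(59) = 58.
Divisors of 58: 1, 2, 29, 58.
Repeated squaring: 7^1 ≡ 7, 7^2 ≡ 49, 7^4 ≡ 41, 7^8 ≡ 29, 7^16 ≡ 15, 7^32 ≡ 48 (mod 59).
Test 7^d mod 59 for each divisor d in increasing order:
7^1 ≡ 7
7^2 ≡ 49
7^29 = 7^16·7^8·7^4·7^1 ≡ 1  ← first divisor giving 1
The order is 29.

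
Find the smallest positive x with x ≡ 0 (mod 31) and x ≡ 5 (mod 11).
93

Using Chinese Remainder Theorem:
M = 31 × 11 = 341
M1 = 11, M2 = 31
y1 = 11^(-1) mod 31 = 17
y2 = 31^(-1) mod 11 = 5
x = (0×11×17 + 5×31×5) mod 341 = 93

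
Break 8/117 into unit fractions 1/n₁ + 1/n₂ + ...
1/15 + 1/585

Greedy algorithm:
8/117: ceiling(117/8) = 15, use 1/15
1/585: ceiling(585/1) = 585, use 1/585
Result: 8/117 = 1/15 + 1/585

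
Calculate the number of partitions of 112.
761002156

p(n) counts ways to write n as a sum of positive integers (order ignored).
Euler's pentagonal recurrence: p(k) = p(k-1) + p(k-2) - p(k-5) - p(k-7) + p(k-12) + p(k-15) - ... (offsets j(3j∓1)/2, signs ++--, p(0)=1, p(<0)=0).
DP table for k = 0..111: p(0)=1, p(1)=1, p(2)=2, p(3)=3, p(4)=5, p(5)=7, p(6)=11, p(7)=15, p(8)=22, p(9)=30, p(10)=42, p(11)=56, p(12)=77, p(13)=101, p(14)=135, p(15)=176, p(16)=231, p(17)=297, p(18)=385, p(19)=490, p(20)=627, p(21)=792, p(22)=1002, p(23)=1255, p(24)=1575, p(25)=1958, p(26)=2436, p(27)=3010, p(28)=3718, p(29)=4565, p(30)=5604, p(31)=6842, p(32)=8349, p(33)=10143, p(34)=12310, p(35)=14883, p(36)=17977, p(37)=21637, p(38)=26015, p(39)=31185, p(40)=37338, p(41)=44583, p(42)=53174, p(43)=63261, p(44)=75175, p(45)=89134, p(46)=105558, p(47)=124754, p(48)=147273, p(49)=173525, p(50)=204226, p(51)=239943, p(52)=281589, p(53)=329931, p(54)=386155, p(55)=451276, p(56)=526823, p(57)=614154, p(58)=715220, p(59)=831820, p(60)=966467, p(61)=1121505, p(62)=1300156, p(63)=1505499, p(64)=1741630, p(65)=2012558, p(66)=2323520, p(67)=2679689, p(68)=3087735, p(69)=3554345, p(70)=4087968, p(71)=4697205, p(72)=5392783, p(73)=6185689, p(74)=7089500, p(75)=8118264, p(76)=9289091, p(77)=10619863, p(78)=12132164, p(79)=13848650, p(80)=15796476, p(81)=18004327, p(82)=20506255, p(83)=23338469, p(84)=26543660, p(85)=30167357, p(86)=34262962, p(87)=38887673, p(88)=44108109, p(89)=49995925, p(90)=56634173, p(91)=64112359, p(92)=72533807, p(93)=82010177, p(94)=92669720, p(95)=104651419, p(96)=118114304, p(97)=133230930, p(98)=150198136, p(99)=169229875, p(100)=190569292, p(101)=214481126, p(102)=241265379, p(103)=271248950, p(104)=304801365, p(105)=342325709, p(106)=384276336, p(107)=431149389, p(108)=483502844, p(109)=541946240, p(110)=607163746, p(111)=679903203.
Final step: p(112) = p(111) + p(110) - p(107) - p(105) + p(100) + p(97) - p(90) - p(86) + p(77) + p(72) - p(61) - p(55) + p(42) + p(35) - p(20) - p(12)
= 679903203 + 607163746 - 431149389 - 342325709 + 190569292 + 133230930 - 56634173 - 34262962 + 10619863 + 5392783 - 1121505 - 451276 + 53174 + 14883 - 627 - 77
= 761002156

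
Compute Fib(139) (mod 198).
23

Matrix identity: Q^n = [[F_(n+1), F_n], [F_n, F_(n-1)]] with Q = [[1,1],[1,0]].
n = 139 = 10001011₂. Square-and-multiply, entries mod 198:
Q^1 = [[1,1],[1,0]]
Q^2 = (Q^1)² = [[2,1],[1,1]]
Q^4 = (Q^2)² = [[5,3],[3,2]]
Q^8 = (Q^4)² = [[34,21],[21,13]]
Q^17 = (Q^8)²·Q = [[10,13],[13,195]]
Q^34 = (Q^17)² = [[71,91],[91,178]]
Q^69 = (Q^34)²·Q = [[143,56],[56,87]]
Q^139 = (Q^69)²·Q = [[33,23],[23,10]]
F_139 mod 198 = Q^139[0][1] = 23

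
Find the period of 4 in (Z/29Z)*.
14

29 is prime, so ord(4) divides φ(29) = 28.
Divisors of 28: 1, 2, 4, 7, 14, 28.
Repeated squaring: 4^1 ≡ 4, 4^2 ≡ 16, 4^4 ≡ 24, 4^8 ≡ 25, 4^16 ≡ 16 (mod 29).
Test 4^d mod 29 for each divisor d in increasing order:
4^1 ≡ 4
4^2 ≡ 16
4^4 ≡ 24
4^7 = 4^4·4^2·4^1 ≡ 28
4^14 = 4^8·4^4·4^2 ≡ 1  ← first divisor giving 1
The order is 14.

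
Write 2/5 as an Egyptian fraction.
1/3 + 1/15

Greedy algorithm:
2/5: ceiling(5/2) = 3, use 1/3
1/15: ceiling(15/1) = 15, use 1/15
Result: 2/5 = 1/3 + 1/15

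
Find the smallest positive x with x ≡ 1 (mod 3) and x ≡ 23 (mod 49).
121

Using Chinese Remainder Theorem:
M = 3 × 49 = 147
M1 = 49, M2 = 3
y1 = 49^(-1) mod 3 = 1
y2 = 3^(-1) mod 49 = 33
x = (1×49×1 + 23×3×33) mod 147 = 121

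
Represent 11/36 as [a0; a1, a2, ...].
[0; 3, 3, 1, 2]

Euclidean algorithm steps:
11 = 0 × 36 + 11
36 = 3 × 11 + 3
11 = 3 × 3 + 2
3 = 1 × 2 + 1
2 = 2 × 1 + 0
Continued fraction: [0; 3, 3, 1, 2]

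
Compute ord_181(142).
18

181 is prime, so ord(142) divides φ(181) = 180.
Divisors of 180: 1, 2, 3, 4, 5, 6, 9, 10, 12, 15, 18, 20, 30, 36, 45, 60, 90, 180.
Repeated squaring: 142^1 ≡ 142, 142^2 ≡ 73, 142^4 ≡ 80, 142^8 ≡ 65, 142^16 ≡ 62, 142^32 ≡ 43, 142^64 ≡ 39, 142^128 ≡ 73 (mod 181).
Test 142^d mod 181 for each divisor d in increasing order:
142^1 ≡ 142
142^2 ≡ 73
142^3 = 142^2·142^1 ≡ 49
142^4 ≡ 80
142^5 = 142^4·142^1 ≡ 138
142^6 = 142^4·142^2 ≡ 48
142^9 = 142^8·142^1 ≡ 180
142^10 = 142^8·142^2 ≡ 39
142^12 = 142^8·142^4 ≡ 132
142^15 = 142^8·142^4·142^2·142^1 ≡ 133
142^18 = 142^16·142^2 ≡ 1  ← first divisor giving 1
The order is 18.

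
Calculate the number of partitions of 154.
60356673280

p(n) counts ways to write n as a sum of positive integers (order ignored).
Euler's pentagonal recurrence: p(k) = p(k-1) + p(k-2) - p(k-5) - p(k-7) + p(k-12) + p(k-15) - ... (offsets j(3j∓1)/2, signs ++--, p(0)=1, p(<0)=0).
DP table for k = 0..153: p(0)=1, p(1)=1, p(2)=2, p(3)=3, p(4)=5, p(5)=7, p(6)=11, p(7)=15, p(8)=22, p(9)=30, p(10)=42, p(11)=56, p(12)=77, p(13)=101, p(14)=135, p(15)=176, p(16)=231, p(17)=297, p(18)=385, p(19)=490, p(20)=627, p(21)=792, p(22)=1002, p(23)=1255, p(24)=1575, p(25)=1958, p(26)=2436, p(27)=3010, p(28)=3718, p(29)=4565, p(30)=5604, p(31)=6842, p(32)=8349, p(33)=10143, p(34)=12310, p(35)=14883, p(36)=17977, p(37)=21637, p(38)=26015, p(39)=31185, p(40)=37338, p(41)=44583, p(42)=53174, p(43)=63261, p(44)=75175, p(45)=89134, p(46)=105558, p(47)=124754, p(48)=147273, p(49)=173525, p(50)=204226, p(51)=239943, p(52)=281589, p(53)=329931, p(54)=386155, p(55)=451276, p(56)=526823, p(57)=614154, p(58)=715220, p(59)=831820, p(60)=966467, p(61)=1121505, p(62)=1300156, p(63)=1505499, p(64)=1741630, p(65)=2012558, p(66)=2323520, p(67)=2679689, p(68)=3087735, p(69)=3554345, p(70)=4087968, p(71)=4697205, p(72)=5392783, p(73)=6185689, p(74)=7089500, p(75)=8118264, p(76)=9289091, p(77)=10619863, p(78)=12132164, p(79)=13848650, p(80)=15796476, p(81)=18004327, p(82)=20506255, p(83)=23338469, p(84)=26543660, p(85)=30167357, p(86)=34262962, p(87)=38887673, p(88)=44108109, p(89)=49995925, p(90)=56634173, p(91)=64112359, p(92)=72533807, p(93)=82010177, p(94)=92669720, p(95)=104651419, p(96)=118114304, p(97)=133230930, p(98)=150198136, p(99)=169229875, p(100)=190569292, p(101)=214481126, p(102)=241265379, p(103)=271248950, p(104)=304801365, p(105)=342325709, p(106)=384276336, p(107)=431149389, p(108)=483502844, p(109)=541946240, p(110)=607163746, p(111)=679903203, p(112)=761002156, p(113)=851376628, p(114)=952050665, p(115)=1064144451, p(116)=1188908248, p(117)=1327710076, p(118)=1482074143, p(119)=1653668665, p(120)=1844349560, p(121)=2056148051, p(122)=2291320912, p(123)=2552338241, p(124)=2841940500, p(125)=3163127352, p(126)=3519222692, p(127)=3913864295, p(128)=4351078600, p(129)=4835271870, p(130)=5371315400, p(131)=5964539504, p(132)=6620830889, p(133)=7346629512, p(134)=8149040695, p(135)=9035836076, p(136)=10015581680, p(137)=11097645016, p(138)=12292341831, p(139)=13610949895, p(140)=15065878135, p(141)=16670689208, p(142)=18440293320, p(143)=20390982757, p(144)=22540654445, p(145)=24908858009, p(146)=27517052599, p(147)=30388671978, p(148)=33549419497, p(149)=37027355200, p(150)=40853235313, p(151)=45060624582, p(152)=49686288421, p(153)=54770336324.
Final step: p(154) = p(153) + p(152) - p(149) - p(147) + p(142) + p(139) - p(132) - p(128) + p(119) + p(114) - p(103) - p(97) + p(84) + p(77) - p(62) - p(54) + p(37) + p(28) - p(9)
= 54770336324 + 49686288421 - 37027355200 - 30388671978 + 18440293320 + 13610949895 - 6620830889 - 4351078600 + 1653668665 + 952050665 - 271248950 - 133230930 + 26543660 + 10619863 - 1300156 - 386155 + 21637 + 3718 - 30
= 60356673280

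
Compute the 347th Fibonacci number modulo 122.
111

Matrix identity: Q^n = [[F_(n+1), F_n], [F_n, F_(n-1)]] with Q = [[1,1],[1,0]].
n = 347 = 101011011₂. Square-and-multiply, entries mod 122:
Q^1 = [[1,1],[1,0]]
Q^2 = (Q^1)² = [[2,1],[1,1]]
Q^5 = (Q^2)²·Q = [[8,5],[5,3]]
Q^10 = (Q^5)² = [[89,55],[55,34]]
Q^21 = (Q^10)²·Q = [[21,88],[88,55]]
Q^43 = (Q^21)²·Q = [[111,11],[11,100]]
Q^86 = (Q^43)² = [[120,3],[3,117]]
Q^173 = (Q^86)²·Q = [[114,13],[13,101]]
Q^347 = (Q^173)²·Q = [[100,111],[111,111]]
F_347 mod 122 = Q^347[0][1] = 111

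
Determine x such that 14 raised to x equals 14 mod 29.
1

Baby-step giant-step with step n = ⌈√29⌉ = 6.
Baby steps 14^j mod 29 (j:value) for j=0..5: 0:1, 1:14, 2:22, 3:18, 4:20, 5:19.
h = 14 is already in the table at j=1, so x = 1.
Check: 14^1 ≡ 14 (mod 29).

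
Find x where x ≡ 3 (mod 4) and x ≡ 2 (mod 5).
7

Using Chinese Remainder Theorem:
M = 4 × 5 = 20
M1 = 5, M2 = 4
y1 = 5^(-1) mod 4 = 1
y2 = 4^(-1) mod 5 = 4
x = (3×5×1 + 2×4×4) mod 20 = 7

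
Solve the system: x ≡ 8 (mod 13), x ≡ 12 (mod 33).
177

Using Chinese Remainder Theorem:
M = 13 × 33 = 429
M1 = 33, M2 = 13
y1 = 33^(-1) mod 13 = 2
y2 = 13^(-1) mod 33 = 28
x = (8×33×2 + 12×13×28) mod 429 = 177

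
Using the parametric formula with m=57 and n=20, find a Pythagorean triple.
(2849, 2280, 3649)

Euclid's formula: a = m² - n², b = 2mn, c = m² + n²
m = 57, n = 20
a = 57² - 20² = 3249 - 400 = 2849
b = 2 × 57 × 20 = 2280
c = 57² + 20² = 3249 + 400 = 3649
Verification: 2849² + 2280² = 8116801 + 5198400 = 13315201 = 3649² ✓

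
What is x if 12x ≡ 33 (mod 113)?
x ≡ 31 (mod 113)

gcd(12, 113) = 1, which divides 33, so solutions exist.
Find 12^(-1) mod 113 by the extended Euclidean algorithm:
113 = 9 × 12 + 5  ⟹  5 = (1)·113 + (-9)·12
12 = 2 × 5 + 2  ⟹  2 = (-2)·113 + (19)·12
5 = 2 × 2 + 1  ⟹  1 = (5)·113 + (-47)·12
So (-47)·12 ≡ 1 (mod 113), i.e. 12^(-1) ≡ -47 ≡ 66 (mod 113).
x ≡ 66 × 33 = 2178 ≡ 31 (mod 113).
Check: 12 × 31 = 372 ≡ 33 (mod 113).
Unique solution: x ≡ 31 (mod 113)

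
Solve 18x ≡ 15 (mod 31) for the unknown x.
x ≡ 6 (mod 31)

gcd(18, 31) = 1, which divides 15, so solutions exist.
Find 18^(-1) mod 31 by the extended Euclidean algorithm:
31 = 1 × 18 + 13  ⟹  13 = (1)·31 + (-1)·18
18 = 1 × 13 + 5  ⟹  5 = (-1)·31 + (2)·18
13 = 2 × 5 + 3  ⟹  3 = (3)·31 + (-5)·18
5 = 1 × 3 + 2  ⟹  2 = (-4)·31 + (7)·18
3 = 1 × 2 + 1  ⟹  1 = (7)·31 + (-12)·18
So (-12)·18 ≡ 1 (mod 31), i.e. 18^(-1) ≡ -12 ≡ 19 (mod 31).
x ≡ 19 × 15 = 285 ≡ 6 (mod 31).
Check: 18 × 6 = 108 ≡ 15 (mod 31).
Unique solution: x ≡ 6 (mod 31)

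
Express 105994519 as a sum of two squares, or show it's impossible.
Not possible

Factorization: 105994519 = 97 × 103^3
By Fermat: n is sum of two squares iff every prime p ≡ 3 (mod 4) appears to even power.
Prime(s) ≡ 3 (mod 4) with odd exponent: [(103, 3)]
Therefore 105994519 cannot be expressed as a² + b².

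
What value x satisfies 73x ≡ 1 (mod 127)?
87

gcd(73, 127) = 1, so the inverse exists.
Extended Euclidean algorithm on (127, 73):
127 = 1 × 73 + 54  ⟹  54 = (1)·127 + (-1)·73
73 = 1 × 54 + 19  ⟹  19 = (-1)·127 + (2)·73
54 = 2 × 19 + 16  ⟹  16 = (3)·127 + (-5)·73
19 = 1 × 16 + 3  ⟹  3 = (-4)·127 + (7)·73
16 = 5 × 3 + 1  ⟹  1 = (23)·127 + (-40)·73
So (-40)·73 ≡ 1 (mod 127), i.e. 73^(-1) ≡ -40 ≡ 87 (mod 127).
Check: 73 × 87 = 6351 ≡ 1 (mod 127)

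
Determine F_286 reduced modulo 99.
8

Matrix identity: Q^n = [[F_(n+1), F_n], [F_n, F_(n-1)]] with Q = [[1,1],[1,0]].
n = 286 = 100011110₂. Square-and-multiply, entries mod 99:
Q^1 = [[1,1],[1,0]]
Q^2 = (Q^1)² = [[2,1],[1,1]]
Q^4 = (Q^2)² = [[5,3],[3,2]]
Q^8 = (Q^4)² = [[34,21],[21,13]]
Q^17 = (Q^8)²·Q = [[10,13],[13,96]]
Q^35 = (Q^17)²·Q = [[63,71],[71,91]]
Q^71 = (Q^35)²·Q = [[45,1],[1,44]]
Q^143 = (Q^71)²·Q = [[36,46],[46,89]]
Q^286 = (Q^143)² = [[46,8],[8,38]]
F_286 mod 99 = Q^286[0][1] = 8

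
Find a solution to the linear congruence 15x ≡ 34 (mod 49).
x ≡ 48 (mod 49)

gcd(15, 49) = 1, which divides 34, so solutions exist.
Find 15^(-1) mod 49 by the extended Euclidean algorithm:
49 = 3 × 15 + 4  ⟹  4 = (1)·49 + (-3)·15
15 = 3 × 4 + 3  ⟹  3 = (-3)·49 + (10)·15
4 = 1 × 3 + 1  ⟹  1 = (4)·49 + (-13)·15
So (-13)·15 ≡ 1 (mod 49), i.e. 15^(-1) ≡ -13 ≡ 36 (mod 49).
x ≡ 36 × 34 = 1224 ≡ 48 (mod 49).
Check: 15 × 48 = 720 ≡ 34 (mod 49).
Unique solution: x ≡ 48 (mod 49)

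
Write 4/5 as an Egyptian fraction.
1/2 + 1/4 + 1/20

Greedy algorithm:
4/5: ceiling(5/4) = 2, use 1/2
3/10: ceiling(10/3) = 4, use 1/4
1/20: ceiling(20/1) = 20, use 1/20
Result: 4/5 = 1/2 + 1/4 + 1/20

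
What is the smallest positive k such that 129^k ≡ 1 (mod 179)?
89

179 is prime, so ord(129) divides φ(179) = 178.
Divisors of 178: 1, 2, 89, 178.
Repeated squaring: 129^1 ≡ 129, 129^2 ≡ 173, 129^4 ≡ 36, 129^8 ≡ 43, 129^16 ≡ 59, 129^32 ≡ 80, 129^64 ≡ 135, 129^128 ≡ 146 (mod 179).
Test 129^d mod 179 for each divisor d in increasing order:
129^1 ≡ 129
129^2 ≡ 173
129^89 = 129^64·129^16·129^8·129^1 ≡ 1  ← first divisor giving 1
The order is 89.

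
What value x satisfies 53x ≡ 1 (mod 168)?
149

gcd(53, 168) = 1, so the inverse exists.
Extended Euclidean algorithm on (168, 53):
168 = 3 × 53 + 9  ⟹  9 = (1)·168 + (-3)·53
53 = 5 × 9 + 8  ⟹  8 = (-5)·168 + (16)·53
9 = 1 × 8 + 1  ⟹  1 = (6)·168 + (-19)·53
So (-19)·53 ≡ 1 (mod 168), i.e. 53^(-1) ≡ -19 ≡ 149 (mod 168).
Check: 53 × 149 = 7897 ≡ 1 (mod 168)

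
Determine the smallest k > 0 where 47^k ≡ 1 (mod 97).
8

97 is prime, so ord(47) divides φ(97) = 96.
Divisors of 96: 1, 2, 3, 4, 6, 8, 12, 16, 24, 32, 48, 96.
Repeated squaring: 47^1 ≡ 47, 47^2 ≡ 75, 47^4 ≡ 96, 47^8 ≡ 1, 47^16 ≡ 1, 47^32 ≡ 1, 47^64 ≡ 1 (mod 97).
Test 47^d mod 97 for each divisor d in increasing order:
47^1 ≡ 47
47^2 ≡ 75
47^3 = 47^2·47^1 ≡ 33
47^4 ≡ 96
47^6 = 47^4·47^2 ≡ 22
47^8 ≡ 1  ← first divisor giving 1
The order is 8.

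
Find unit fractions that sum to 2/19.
1/10 + 1/190

Greedy algorithm:
2/19: ceiling(19/2) = 10, use 1/10
1/190: ceiling(190/1) = 190, use 1/190
Result: 2/19 = 1/10 + 1/190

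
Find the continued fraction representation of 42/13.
[3; 4, 3]

Euclidean algorithm steps:
42 = 3 × 13 + 3
13 = 4 × 3 + 1
3 = 3 × 1 + 0
Continued fraction: [3; 4, 3]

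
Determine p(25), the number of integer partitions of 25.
1958

p(n) counts ways to write n as a sum of positive integers (order ignored).
Euler's pentagonal recurrence: p(k) = p(k-1) + p(k-2) - p(k-5) - p(k-7) + p(k-12) + p(k-15) - ... (offsets j(3j∓1)/2, signs ++--, p(0)=1, p(<0)=0).
DP table for k = 0..24: p(0)=1, p(1)=1, p(2)=2, p(3)=3, p(4)=5, p(5)=7, p(6)=11, p(7)=15, p(8)=22, p(9)=30, p(10)=42, p(11)=56, p(12)=77, p(13)=101, p(14)=135, p(15)=176, p(16)=231, p(17)=297, p(18)=385, p(19)=490, p(20)=627, p(21)=792, p(22)=1002, p(23)=1255, p(24)=1575.
Final step: p(25) = p(24) + p(23) - p(20) - p(18) + p(13) + p(10) - p(3)
= 1575 + 1255 - 627 - 385 + 101 + 42 - 3
= 1958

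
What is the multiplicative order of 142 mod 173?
43

173 is prime, so ord(142) divides φ(173) = 172.
Divisors of 172: 1, 2, 4, 43, 86, 172.
Repeated squaring: 142^1 ≡ 142, 142^2 ≡ 96, 142^4 ≡ 47, 142^8 ≡ 133, 142^16 ≡ 43, 142^32 ≡ 119, 142^64 ≡ 148, 142^128 ≡ 106 (mod 173).
Test 142^d mod 173 for each divisor d in increasing order:
142^1 ≡ 142
142^2 ≡ 96
142^4 ≡ 47
142^43 = 142^32·142^8·142^2·142^1 ≡ 1  ← first divisor giving 1
The order is 43.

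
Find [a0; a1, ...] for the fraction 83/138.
[0; 1, 1, 1, 1, 27]

Euclidean algorithm steps:
83 = 0 × 138 + 83
138 = 1 × 83 + 55
83 = 1 × 55 + 28
55 = 1 × 28 + 27
28 = 1 × 27 + 1
27 = 27 × 1 + 0
Continued fraction: [0; 1, 1, 1, 1, 27]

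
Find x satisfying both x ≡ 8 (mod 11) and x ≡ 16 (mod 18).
52

Using Chinese Remainder Theorem:
M = 11 × 18 = 198
M1 = 18, M2 = 11
y1 = 18^(-1) mod 11 = 8
y2 = 11^(-1) mod 18 = 5
x = (8×18×8 + 16×11×5) mod 198 = 52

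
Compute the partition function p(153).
54770336324

p(n) counts ways to write n as a sum of positive integers (order ignored).
Euler's pentagonal recurrence: p(k) = p(k-1) + p(k-2) - p(k-5) - p(k-7) + p(k-12) + p(k-15) - ... (offsets j(3j∓1)/2, signs ++--, p(0)=1, p(<0)=0).
DP table for k = 0..152: p(0)=1, p(1)=1, p(2)=2, p(3)=3, p(4)=5, p(5)=7, p(6)=11, p(7)=15, p(8)=22, p(9)=30, p(10)=42, p(11)=56, p(12)=77, p(13)=101, p(14)=135, p(15)=176, p(16)=231, p(17)=297, p(18)=385, p(19)=490, p(20)=627, p(21)=792, p(22)=1002, p(23)=1255, p(24)=1575, p(25)=1958, p(26)=2436, p(27)=3010, p(28)=3718, p(29)=4565, p(30)=5604, p(31)=6842, p(32)=8349, p(33)=10143, p(34)=12310, p(35)=14883, p(36)=17977, p(37)=21637, p(38)=26015, p(39)=31185, p(40)=37338, p(41)=44583, p(42)=53174, p(43)=63261, p(44)=75175, p(45)=89134, p(46)=105558, p(47)=124754, p(48)=147273, p(49)=173525, p(50)=204226, p(51)=239943, p(52)=281589, p(53)=329931, p(54)=386155, p(55)=451276, p(56)=526823, p(57)=614154, p(58)=715220, p(59)=831820, p(60)=966467, p(61)=1121505, p(62)=1300156, p(63)=1505499, p(64)=1741630, p(65)=2012558, p(66)=2323520, p(67)=2679689, p(68)=3087735, p(69)=3554345, p(70)=4087968, p(71)=4697205, p(72)=5392783, p(73)=6185689, p(74)=7089500, p(75)=8118264, p(76)=9289091, p(77)=10619863, p(78)=12132164, p(79)=13848650, p(80)=15796476, p(81)=18004327, p(82)=20506255, p(83)=23338469, p(84)=26543660, p(85)=30167357, p(86)=34262962, p(87)=38887673, p(88)=44108109, p(89)=49995925, p(90)=56634173, p(91)=64112359, p(92)=72533807, p(93)=82010177, p(94)=92669720, p(95)=104651419, p(96)=118114304, p(97)=133230930, p(98)=150198136, p(99)=169229875, p(100)=190569292, p(101)=214481126, p(102)=241265379, p(103)=271248950, p(104)=304801365, p(105)=342325709, p(106)=384276336, p(107)=431149389, p(108)=483502844, p(109)=541946240, p(110)=607163746, p(111)=679903203, p(112)=761002156, p(113)=851376628, p(114)=952050665, p(115)=1064144451, p(116)=1188908248, p(117)=1327710076, p(118)=1482074143, p(119)=1653668665, p(120)=1844349560, p(121)=2056148051, p(122)=2291320912, p(123)=2552338241, p(124)=2841940500, p(125)=3163127352, p(126)=3519222692, p(127)=3913864295, p(128)=4351078600, p(129)=4835271870, p(130)=5371315400, p(131)=5964539504, p(132)=6620830889, p(133)=7346629512, p(134)=8149040695, p(135)=9035836076, p(136)=10015581680, p(137)=11097645016, p(138)=12292341831, p(139)=13610949895, p(140)=15065878135, p(141)=16670689208, p(142)=18440293320, p(143)=20390982757, p(144)=22540654445, p(145)=24908858009, p(146)=27517052599, p(147)=30388671978, p(148)=33549419497, p(149)=37027355200, p(150)=40853235313, p(151)=45060624582, p(152)=49686288421.
Final step: p(153) = p(152) + p(151) - p(148) - p(146) + p(141) + p(138) - p(131) - p(127) + p(118) + p(113) - p(102) - p(96) + p(83) + p(76) - p(61) - p(53) + p(36) + p(27) - p(8)
= 49686288421 + 45060624582 - 33549419497 - 27517052599 + 16670689208 + 12292341831 - 5964539504 - 3913864295 + 1482074143 + 851376628 - 241265379 - 118114304 + 23338469 + 9289091 - 1121505 - 329931 + 17977 + 3010 - 22
= 54770336324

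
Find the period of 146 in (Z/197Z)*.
98

197 is prime, so ord(146) divides φ(197) = 196.
Divisors of 196: 1, 2, 4, 7, 14, 28, 49, 98, 196.
Repeated squaring: 146^1 ≡ 146, 146^2 ≡ 40, 146^4 ≡ 24, 146^8 ≡ 182, 146^16 ≡ 28, 146^32 ≡ 193, 146^64 ≡ 16, 146^128 ≡ 59 (mod 197).
Test 146^d mod 197 for each divisor d in increasing order:
146^1 ≡ 146
146^2 ≡ 40
146^4 ≡ 24
146^7 = 146^4·146^2·146^1 ≡ 93
146^14 = 146^8·146^4·146^2 ≡ 178
146^28 = 146^16·146^8·146^4 ≡ 164
146^49 = 146^32·146^16·146^1 ≡ 196
146^98 = 146^64·146^32·146^2 ≡ 1  ← first divisor giving 1
The order is 98.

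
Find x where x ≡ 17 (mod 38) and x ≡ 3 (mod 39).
549

Using Chinese Remainder Theorem:
M = 38 × 39 = 1482
M1 = 39, M2 = 38
y1 = 39^(-1) mod 38 = 1
y2 = 38^(-1) mod 39 = 38
x = (17×39×1 + 3×38×38) mod 1482 = 549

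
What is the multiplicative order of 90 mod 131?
130

131 is prime, so ord(90) divides φ(131) = 130.
Divisors of 130: 1, 2, 5, 10, 13, 26, 65, 130.
Repeated squaring: 90^1 ≡ 90, 90^2 ≡ 109, 90^4 ≡ 91, 90^8 ≡ 28, 90^16 ≡ 129, 90^32 ≡ 4, 90^64 ≡ 16, 90^128 ≡ 125 (mod 131).
Test 90^d mod 131 for each divisor d in increasing order:
90^1 ≡ 90
90^2 ≡ 109
90^5 = 90^4·90^1 ≡ 68
90^10 = 90^8·90^2 ≡ 39
90^13 = 90^8·90^4·90^1 ≡ 70
90^26 = 90^16·90^8·90^2 ≡ 53
90^65 = 90^64·90^1 ≡ 130
90^130 = 90^128·90^2 ≡ 1  ← first divisor giving 1
The order is 130.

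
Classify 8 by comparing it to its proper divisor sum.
deficient

Proper divisors of 8: sum = 1 + 2 + 4 = 7
Since 7 < 8, 8 is deficient.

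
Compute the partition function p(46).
105558

p(n) counts ways to write n as a sum of positive integers (order ignored).
Euler's pentagonal recurrence: p(k) = p(k-1) + p(k-2) - p(k-5) - p(k-7) + p(k-12) + p(k-15) - ... (offsets j(3j∓1)/2, signs ++--, p(0)=1, p(<0)=0).
DP table for k = 0..45: p(0)=1, p(1)=1, p(2)=2, p(3)=3, p(4)=5, p(5)=7, p(6)=11, p(7)=15, p(8)=22, p(9)=30, p(10)=42, p(11)=56, p(12)=77, p(13)=101, p(14)=135, p(15)=176, p(16)=231, p(17)=297, p(18)=385, p(19)=490, p(20)=627, p(21)=792, p(22)=1002, p(23)=1255, p(24)=1575, p(25)=1958, p(26)=2436, p(27)=3010, p(28)=3718, p(29)=4565, p(30)=5604, p(31)=6842, p(32)=8349, p(33)=10143, p(34)=12310, p(35)=14883, p(36)=17977, p(37)=21637, p(38)=26015, p(39)=31185, p(40)=37338, p(41)=44583, p(42)=53174, p(43)=63261, p(44)=75175, p(45)=89134.
Final step: p(46) = p(45) + p(44) - p(41) - p(39) + p(34) + p(31) - p(24) - p(20) + p(11) + p(6)
= 89134 + 75175 - 44583 - 31185 + 12310 + 6842 - 1575 - 627 + 56 + 11
= 105558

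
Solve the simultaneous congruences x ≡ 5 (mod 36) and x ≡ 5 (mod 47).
5

Using Chinese Remainder Theorem:
M = 36 × 47 = 1692
M1 = 47, M2 = 36
y1 = 47^(-1) mod 36 = 23
y2 = 36^(-1) mod 47 = 17
x = (5×47×23 + 5×36×17) mod 1692 = 5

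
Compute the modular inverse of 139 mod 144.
115

gcd(139, 144) = 1, so the inverse exists.
Extended Euclidean algorithm on (144, 139):
144 = 1 × 139 + 5  ⟹  5 = (1)·144 + (-1)·139
139 = 27 × 5 + 4  ⟹  4 = (-27)·144 + (28)·139
5 = 1 × 4 + 1  ⟹  1 = (28)·144 + (-29)·139
So (-29)·139 ≡ 1 (mod 144), i.e. 139^(-1) ≡ -29 ≡ 115 (mod 144).
Check: 139 × 115 = 15985 ≡ 1 (mod 144)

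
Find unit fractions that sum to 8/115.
1/15 + 1/345

Greedy algorithm:
8/115: ceiling(115/8) = 15, use 1/15
1/345: ceiling(345/1) = 345, use 1/345
Result: 8/115 = 1/15 + 1/345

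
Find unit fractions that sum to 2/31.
1/16 + 1/496

Greedy algorithm:
2/31: ceiling(31/2) = 16, use 1/16
1/496: ceiling(496/1) = 496, use 1/496
Result: 2/31 = 1/16 + 1/496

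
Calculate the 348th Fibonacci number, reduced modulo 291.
207

Matrix identity: Q^n = [[F_(n+1), F_n], [F_n, F_(n-1)]] with Q = [[1,1],[1,0]].
n = 348 = 101011100₂. Square-and-multiply, entries mod 291:
Q^1 = [[1,1],[1,0]]
Q^2 = (Q^1)² = [[2,1],[1,1]]
Q^5 = (Q^2)²·Q = [[8,5],[5,3]]
Q^10 = (Q^5)² = [[89,55],[55,34]]
Q^21 = (Q^10)²·Q = [[251,179],[179,72]]
Q^43 = (Q^21)²·Q = [[84,176],[176,199]]
Q^87 = (Q^43)²·Q = [[249,202],[202,47]]
Q^174 = (Q^87)² = [[82,137],[137,236]]
Q^348 = (Q^174)² = [[176,207],[207,260]]
F_348 mod 291 = Q^348[0][1] = 207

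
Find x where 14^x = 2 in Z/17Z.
14

Baby-step giant-step with step n = ⌈√17⌉ = 5.
Baby steps 14^j mod 17 (j:value) for j=0..4: 0:1, 1:14, 2:9, 3:7, 4:13.
Giant-step multiplier: 14^(-5) ≡ 14^(16-5) = 14^11 ≡ 10 (mod 17).
Giant steps γ_i = 2·10^i mod 17: γ_0=2, γ_1=3, γ_2=13 (in table at j=4).
x = i·n + j = 2·5 + 4 = 14.
Check: 14^14 ≡ 2 (mod 17).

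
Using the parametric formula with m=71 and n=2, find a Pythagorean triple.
(5037, 284, 5045)

Euclid's formula: a = m² - n², b = 2mn, c = m² + n²
m = 71, n = 2
a = 71² - 2² = 5041 - 4 = 5037
b = 2 × 71 × 2 = 284
c = 71² + 2² = 5041 + 4 = 5045
Verification: 5037² + 284² = 25371369 + 80656 = 25452025 = 5045² ✓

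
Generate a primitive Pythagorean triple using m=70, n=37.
(3531, 5180, 6269)

Euclid's formula: a = m² - n², b = 2mn, c = m² + n²
m = 70, n = 37
a = 70² - 37² = 4900 - 1369 = 3531
b = 2 × 70 × 37 = 5180
c = 70² + 37² = 4900 + 1369 = 6269
Verification: 3531² + 5180² = 12467961 + 26832400 = 39300361 = 6269² ✓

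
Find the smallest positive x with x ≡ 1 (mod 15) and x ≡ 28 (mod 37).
361

Using Chinese Remainder Theorem:
M = 15 × 37 = 555
M1 = 37, M2 = 15
y1 = 37^(-1) mod 15 = 13
y2 = 15^(-1) mod 37 = 5
x = (1×37×13 + 28×15×5) mod 555 = 361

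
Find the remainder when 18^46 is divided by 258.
228

Repeated squaring. Binary of 46 = 101110.
18^1 ≡ 18 (mod 258); 18^2 ≡ 66 (mod 258); 18^4 ≡ 228 (mod 258); 18^8 ≡ 126 (mod 258); 18^16 ≡ 138 (mod 258); 18^32 ≡ 210 (mod 258)
18^46 = 18^2 × 18^4 × 18^8 × 18^32 ≡ 228 (mod 258)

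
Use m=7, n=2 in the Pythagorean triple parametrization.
(45, 28, 53)

Euclid's formula: a = m² - n², b = 2mn, c = m² + n²
m = 7, n = 2
a = 7² - 2² = 49 - 4 = 45
b = 2 × 7 × 2 = 28
c = 7² + 2² = 49 + 4 = 53
Verification: 45² + 28² = 2025 + 784 = 2809 = 53² ✓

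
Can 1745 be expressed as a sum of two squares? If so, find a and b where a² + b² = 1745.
8² + 41² (a=8, b=41)

Factorization: 1745 = 5 × 349
By Fermat: n is sum of two squares iff every prime p ≡ 3 (mod 4) appears to even power.
All primes ≡ 3 (mod 4) appear to even power.
Search a = 0, 1, 2, … for 1745 - a² a perfect square: first hit at a = 8: 1745 - 64 = 1681 = 41².
1745 = 8² + 41² = 64 + 1681 ✓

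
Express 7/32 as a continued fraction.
[0; 4, 1, 1, 3]

Euclidean algorithm steps:
7 = 0 × 32 + 7
32 = 4 × 7 + 4
7 = 1 × 4 + 3
4 = 1 × 3 + 1
3 = 3 × 1 + 0
Continued fraction: [0; 4, 1, 1, 3]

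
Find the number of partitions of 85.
30167357

p(n) counts ways to write n as a sum of positive integers (order ignored).
Euler's pentagonal recurrence: p(k) = p(k-1) + p(k-2) - p(k-5) - p(k-7) + p(k-12) + p(k-15) - ... (offsets j(3j∓1)/2, signs ++--, p(0)=1, p(<0)=0).
DP table for k = 0..84: p(0)=1, p(1)=1, p(2)=2, p(3)=3, p(4)=5, p(5)=7, p(6)=11, p(7)=15, p(8)=22, p(9)=30, p(10)=42, p(11)=56, p(12)=77, p(13)=101, p(14)=135, p(15)=176, p(16)=231, p(17)=297, p(18)=385, p(19)=490, p(20)=627, p(21)=792, p(22)=1002, p(23)=1255, p(24)=1575, p(25)=1958, p(26)=2436, p(27)=3010, p(28)=3718, p(29)=4565, p(30)=5604, p(31)=6842, p(32)=8349, p(33)=10143, p(34)=12310, p(35)=14883, p(36)=17977, p(37)=21637, p(38)=26015, p(39)=31185, p(40)=37338, p(41)=44583, p(42)=53174, p(43)=63261, p(44)=75175, p(45)=89134, p(46)=105558, p(47)=124754, p(48)=147273, p(49)=173525, p(50)=204226, p(51)=239943, p(52)=281589, p(53)=329931, p(54)=386155, p(55)=451276, p(56)=526823, p(57)=614154, p(58)=715220, p(59)=831820, p(60)=966467, p(61)=1121505, p(62)=1300156, p(63)=1505499, p(64)=1741630, p(65)=2012558, p(66)=2323520, p(67)=2679689, p(68)=3087735, p(69)=3554345, p(70)=4087968, p(71)=4697205, p(72)=5392783, p(73)=6185689, p(74)=7089500, p(75)=8118264, p(76)=9289091, p(77)=10619863, p(78)=12132164, p(79)=13848650, p(80)=15796476, p(81)=18004327, p(82)=20506255, p(83)=23338469, p(84)=26543660.
Final step: p(85) = p(84) + p(83) - p(80) - p(78) + p(73) + p(70) - p(63) - p(59) + p(50) + p(45) - p(34) - p(28) + p(15) + p(8)
= 26543660 + 23338469 - 15796476 - 12132164 + 6185689 + 4087968 - 1505499 - 831820 + 204226 + 89134 - 12310 - 3718 + 176 + 22
= 30167357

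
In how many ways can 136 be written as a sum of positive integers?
10015581680

p(n) counts ways to write n as a sum of positive integers (order ignored).
Euler's pentagonal recurrence: p(k) = p(k-1) + p(k-2) - p(k-5) - p(k-7) + p(k-12) + p(k-15) - ... (offsets j(3j∓1)/2, signs ++--, p(0)=1, p(<0)=0).
DP table for k = 0..135: p(0)=1, p(1)=1, p(2)=2, p(3)=3, p(4)=5, p(5)=7, p(6)=11, p(7)=15, p(8)=22, p(9)=30, p(10)=42, p(11)=56, p(12)=77, p(13)=101, p(14)=135, p(15)=176, p(16)=231, p(17)=297, p(18)=385, p(19)=490, p(20)=627, p(21)=792, p(22)=1002, p(23)=1255, p(24)=1575, p(25)=1958, p(26)=2436, p(27)=3010, p(28)=3718, p(29)=4565, p(30)=5604, p(31)=6842, p(32)=8349, p(33)=10143, p(34)=12310, p(35)=14883, p(36)=17977, p(37)=21637, p(38)=26015, p(39)=31185, p(40)=37338, p(41)=44583, p(42)=53174, p(43)=63261, p(44)=75175, p(45)=89134, p(46)=105558, p(47)=124754, p(48)=147273, p(49)=173525, p(50)=204226, p(51)=239943, p(52)=281589, p(53)=329931, p(54)=386155, p(55)=451276, p(56)=526823, p(57)=614154, p(58)=715220, p(59)=831820, p(60)=966467, p(61)=1121505, p(62)=1300156, p(63)=1505499, p(64)=1741630, p(65)=2012558, p(66)=2323520, p(67)=2679689, p(68)=3087735, p(69)=3554345, p(70)=4087968, p(71)=4697205, p(72)=5392783, p(73)=6185689, p(74)=7089500, p(75)=8118264, p(76)=9289091, p(77)=10619863, p(78)=12132164, p(79)=13848650, p(80)=15796476, p(81)=18004327, p(82)=20506255, p(83)=23338469, p(84)=26543660, p(85)=30167357, p(86)=34262962, p(87)=38887673, p(88)=44108109, p(89)=49995925, p(90)=56634173, p(91)=64112359, p(92)=72533807, p(93)=82010177, p(94)=92669720, p(95)=104651419, p(96)=118114304, p(97)=133230930, p(98)=150198136, p(99)=169229875, p(100)=190569292, p(101)=214481126, p(102)=241265379, p(103)=271248950, p(104)=304801365, p(105)=342325709, p(106)=384276336, p(107)=431149389, p(108)=483502844, p(109)=541946240, p(110)=607163746, p(111)=679903203, p(112)=761002156, p(113)=851376628, p(114)=952050665, p(115)=1064144451, p(116)=1188908248, p(117)=1327710076, p(118)=1482074143, p(119)=1653668665, p(120)=1844349560, p(121)=2056148051, p(122)=2291320912, p(123)=2552338241, p(124)=2841940500, p(125)=3163127352, p(126)=3519222692, p(127)=3913864295, p(128)=4351078600, p(129)=4835271870, p(130)=5371315400, p(131)=5964539504, p(132)=6620830889, p(133)=7346629512, p(134)=8149040695, p(135)=9035836076.
Final step: p(136) = p(135) + p(134) - p(131) - p(129) + p(124) + p(121) - p(114) - p(110) + p(101) + p(96) - p(85) - p(79) + p(66) + p(59) - p(44) - p(36) + p(19) + p(10)
= 9035836076 + 8149040695 - 5964539504 - 4835271870 + 2841940500 + 2056148051 - 952050665 - 607163746 + 214481126 + 118114304 - 30167357 - 13848650 + 2323520 + 831820 - 75175 - 17977 + 490 + 42
= 10015581680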